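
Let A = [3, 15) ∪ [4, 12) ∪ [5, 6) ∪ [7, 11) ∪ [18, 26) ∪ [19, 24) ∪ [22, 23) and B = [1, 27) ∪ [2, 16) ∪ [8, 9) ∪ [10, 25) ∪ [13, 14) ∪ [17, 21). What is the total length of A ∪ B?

26

Merge the first list: [3, 15), [18, 26).
Merge the second list: [1, 27).
A ∪ B = [1, 27).
Total: 26.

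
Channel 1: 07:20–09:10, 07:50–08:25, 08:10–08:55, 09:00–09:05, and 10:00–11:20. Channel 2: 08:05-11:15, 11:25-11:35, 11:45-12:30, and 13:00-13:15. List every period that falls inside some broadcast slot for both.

A, merged: 07:20-09:10, 10:00-11:20.
07:20-09:10 overlaps B on 08:05-09:10.
10:00-11:20 overlaps B on 10:00-11:15.

08:05-09:10, 10:00-11:15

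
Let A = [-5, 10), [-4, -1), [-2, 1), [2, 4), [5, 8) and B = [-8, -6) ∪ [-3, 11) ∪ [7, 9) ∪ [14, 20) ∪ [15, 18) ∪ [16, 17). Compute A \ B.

[-5, -3)

Merge the first list: [-5, 10).
Merge the second list: [-8, -6), [-3, 11), [14, 20).
[-5, 10) \ B = [-5, -3).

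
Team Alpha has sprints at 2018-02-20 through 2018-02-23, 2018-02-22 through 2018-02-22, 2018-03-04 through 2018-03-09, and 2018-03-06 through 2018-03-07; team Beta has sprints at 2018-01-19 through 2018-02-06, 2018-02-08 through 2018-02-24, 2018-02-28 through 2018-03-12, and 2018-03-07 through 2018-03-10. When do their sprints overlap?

2018-02-20 through 2018-02-23, 2018-03-04 through 2018-03-09

A, merged: 2018-02-20 through 2018-02-23, 2018-03-04 through 2018-03-09.
B, merged: 2018-01-19 through 2018-02-06, 2018-02-08 through 2018-02-24, 2018-02-28 through 2018-03-12.
2018-02-20 through 2018-02-23 ∩ B → 2018-02-20 through 2018-02-23.
2018-03-04 through 2018-03-09 ∩ B → 2018-03-04 through 2018-03-09.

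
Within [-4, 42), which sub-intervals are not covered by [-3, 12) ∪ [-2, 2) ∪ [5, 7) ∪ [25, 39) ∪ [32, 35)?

Covered (merged): [-3, 12), [25, 39).
Uncovered inside [-4, 42): [-4, -3), [12, 25), [39, 42).

[-4, -3) ∪ [12, 25) ∪ [39, 42)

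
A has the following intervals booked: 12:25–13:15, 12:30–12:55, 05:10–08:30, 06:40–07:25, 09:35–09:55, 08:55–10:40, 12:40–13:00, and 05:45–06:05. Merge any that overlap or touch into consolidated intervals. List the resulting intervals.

05:10-08:30, 08:55-10:40, 12:25-13:15

Sort by start: 05:10-08:30, 05:45-06:05, 06:40-07:25, 08:55-10:40, 09:35-09:55, 12:25-13:15, 12:30-12:55, 12:40-13:00.
05:45-06:05 overlaps/touches 05:10-08:30 → extend to 05:10-08:30.
06:40-07:25 overlaps/touches 05:10-08:30 → extend to 05:10-08:30.
08:55-10:40 is disjoint → start new block.
09:35-09:55 overlaps/touches 08:55-10:40 → extend to 08:55-10:40.
12:25-13:15 is disjoint → start new block.
12:30-12:55 overlaps/touches 12:25-13:15 → extend to 12:25-13:15.
12:40-13:00 overlaps/touches 12:25-13:15 → extend to 12:25-13:15.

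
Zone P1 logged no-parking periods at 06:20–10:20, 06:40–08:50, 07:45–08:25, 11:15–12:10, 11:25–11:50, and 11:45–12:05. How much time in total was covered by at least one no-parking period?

Merged: 06:20-10:20, 11:15-12:10.
Lengths: 4 h + 55 min = 4 h 55 min.

4 h 55 min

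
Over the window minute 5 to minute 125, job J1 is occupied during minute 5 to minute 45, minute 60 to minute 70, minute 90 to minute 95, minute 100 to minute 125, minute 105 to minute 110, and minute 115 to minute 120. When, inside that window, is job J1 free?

Covered (merged): minute 5 to minute 45, minute 60 to minute 70, minute 90 to minute 95, minute 100 to minute 125.
Gaps within minute 5 to minute 125: minute 45 to minute 60, minute 70 to minute 90, minute 95 to minute 100.

minute 45 to minute 60, minute 70 to minute 90, minute 95 to minute 100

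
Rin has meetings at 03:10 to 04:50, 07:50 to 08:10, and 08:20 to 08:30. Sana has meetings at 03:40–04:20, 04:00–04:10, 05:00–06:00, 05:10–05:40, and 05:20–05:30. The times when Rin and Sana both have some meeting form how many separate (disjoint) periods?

1

Second set merges to 03:40-04:20, 05:00-06:00.
A ∩ B = 03:40-04:20.
That is 1 disjoint piece.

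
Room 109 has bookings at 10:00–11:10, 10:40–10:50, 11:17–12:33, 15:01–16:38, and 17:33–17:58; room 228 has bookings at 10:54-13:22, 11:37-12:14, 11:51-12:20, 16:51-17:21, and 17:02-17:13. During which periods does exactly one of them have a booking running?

Merge the first list: 10:00-11:10, 11:17-12:33, 15:01-16:38, 17:33-17:58.
Merge the second list: 10:54-13:22, 16:51-17:21.
Only in the first: 10:00-10:54, 15:01-16:38, 17:33-17:58.
Only in the second: 11:10-11:17, 12:33-13:22, 16:51-17:21.
Together these are the periods covered by exactly one.

10:00-10:54, 11:10-11:17, 12:33-13:22, 15:01-16:38, 16:51-17:21, 17:33-17:58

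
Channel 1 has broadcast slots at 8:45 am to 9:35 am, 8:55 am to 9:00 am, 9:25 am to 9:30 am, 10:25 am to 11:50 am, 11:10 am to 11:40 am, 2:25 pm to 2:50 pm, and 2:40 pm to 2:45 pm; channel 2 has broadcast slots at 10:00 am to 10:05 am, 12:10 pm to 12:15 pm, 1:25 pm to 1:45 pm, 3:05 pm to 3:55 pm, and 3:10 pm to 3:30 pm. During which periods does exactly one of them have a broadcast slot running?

8:45 am–9:35 am, 10:00 am–10:05 am, 10:25 am–11:50 am, 12:10 pm–12:15 pm, 1:25 pm–1:45 pm, 2:25 pm–2:50 pm, 3:05 pm–3:55 pm

A, merged: 8:45 am–9:35 am, 10:25 am–11:50 am, 2:25 pm–2:50 pm.
B, merged: 10:00 am–10:05 am, 12:10 pm–12:15 pm, 1:25 pm–1:45 pm, 3:05 pm–3:55 pm.
A but not B: 8:45 am–9:35 am, 10:25 am–11:50 am, 2:25 pm–2:50 pm.
B but not A: 10:00 am–10:05 am, 12:10 pm–12:15 pm, 1:25 pm–1:45 pm, 3:05 pm–3:55 pm.
Combining gives A △ B.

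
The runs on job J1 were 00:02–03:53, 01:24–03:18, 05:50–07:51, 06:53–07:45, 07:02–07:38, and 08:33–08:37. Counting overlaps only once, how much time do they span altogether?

5 h 56 min

Merged: 00:02–03:53, 05:50–07:51, 08:33–08:37.
Lengths: 3 h 51 min + 2 h 1 min + 4 min = 5 h 56 min.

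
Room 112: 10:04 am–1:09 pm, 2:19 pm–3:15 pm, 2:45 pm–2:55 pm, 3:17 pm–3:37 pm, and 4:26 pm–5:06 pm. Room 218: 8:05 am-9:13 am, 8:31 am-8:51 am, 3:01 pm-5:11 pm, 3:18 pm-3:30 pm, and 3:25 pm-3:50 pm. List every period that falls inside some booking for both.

Merge the first list: 10:04 am-1:09 pm, 2:19 pm-3:15 pm, 3:17 pm-3:37 pm, 4:26 pm-5:06 pm.
Merge the second list: 8:05 am-9:13 am, 3:01 pm-5:11 pm.
10:04 am-1:09 pm: no overlap with the second set.
2:19 pm-3:15 pm meets the second set on 3:01 pm-3:15 pm.
3:17 pm-3:37 pm meets the second set on 3:17 pm-3:37 pm.
4:26 pm-5:06 pm meets the second set on 4:26 pm-5:06 pm.

3:01 pm-3:15 pm, 3:17 pm-3:37 pm, 4:26 pm-5:06 pm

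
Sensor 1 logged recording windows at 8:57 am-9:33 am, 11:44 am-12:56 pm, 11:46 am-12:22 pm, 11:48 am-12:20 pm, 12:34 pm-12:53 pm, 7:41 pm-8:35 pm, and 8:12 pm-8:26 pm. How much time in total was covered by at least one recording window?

Merged: 8:57 am–9:33 am, 11:44 am–12:56 pm, 7:41 pm–8:35 pm.
Lengths: 36 min + 1 h 12 min + 54 min = 2 h 42 min.

2 h 42 min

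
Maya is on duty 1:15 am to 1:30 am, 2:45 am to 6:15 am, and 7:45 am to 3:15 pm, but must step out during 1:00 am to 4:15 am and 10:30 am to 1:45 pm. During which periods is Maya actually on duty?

1:15 am–1:30 am: entirely removed.
2:45 am–6:15 am \ B = 4:15 am–6:15 am.
7:45 am–3:15 pm \ B = 7:45 am–10:30 am, 1:45 pm–3:15 pm.

4:15 am–6:15 am, 7:45 am–10:30 am, 1:45 pm–3:15 pm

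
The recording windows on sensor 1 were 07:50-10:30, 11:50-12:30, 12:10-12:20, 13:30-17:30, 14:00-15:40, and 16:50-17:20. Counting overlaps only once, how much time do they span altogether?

7 h 20 min

Merged: 07:50-10:30, 11:50-12:30, 13:30-17:30.
Lengths: 2 h 40 min + 40 min + 4 h = 7 h 20 min.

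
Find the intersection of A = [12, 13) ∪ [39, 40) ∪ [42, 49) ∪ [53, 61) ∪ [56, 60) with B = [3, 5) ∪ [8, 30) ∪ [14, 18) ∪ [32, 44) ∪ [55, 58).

First set merges to [12, 13), [39, 40), [42, 49), [53, 61).
Second set merges to [3, 5), [8, 30), [32, 44), [55, 58).
[12, 13) overlaps B on [12, 13).
[39, 40) overlaps B on [39, 40).
[42, 49) overlaps B on [42, 44).
[53, 61) overlaps B on [55, 58).

[12, 13) ∪ [39, 40) ∪ [42, 44) ∪ [55, 58)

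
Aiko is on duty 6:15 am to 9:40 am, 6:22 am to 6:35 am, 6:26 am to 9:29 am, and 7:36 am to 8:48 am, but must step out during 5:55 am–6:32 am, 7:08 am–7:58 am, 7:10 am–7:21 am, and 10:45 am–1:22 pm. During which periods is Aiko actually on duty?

Merge the first list: 6:15 am–9:40 am.
Merge the second list: 5:55 am–6:32 am, 7:08 am–7:58 am, 10:45 am–1:22 pm.
6:15 am–9:40 am with B removed leaves 6:32 am–7:08 am, 7:58 am–9:40 am.

6:32 am–7:08 am, 7:58 am–9:40 am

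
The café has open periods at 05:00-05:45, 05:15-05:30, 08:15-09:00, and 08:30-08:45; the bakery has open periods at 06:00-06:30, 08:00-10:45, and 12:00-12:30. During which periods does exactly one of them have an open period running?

Merge the first list: 05:00–05:45, 08:15–09:00.
Only in the first: 05:00–05:45.
Only in the second: 06:00–06:30, 08:00–08:15, 09:00–10:45, 12:00–12:30.
Together these are the periods covered by exactly one.

05:00–05:45, 06:00–06:30, 08:00–08:15, 09:00–10:45, 12:00–12:30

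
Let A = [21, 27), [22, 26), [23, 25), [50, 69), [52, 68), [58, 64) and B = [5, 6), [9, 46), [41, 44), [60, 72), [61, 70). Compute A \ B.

First set merges to [21, 27), [50, 69).
Second set merges to [5, 6), [9, 46), [60, 72).
[21, 27) lies entirely inside B → drops out.
[50, 69) with B removed leaves [50, 60).

[50, 60)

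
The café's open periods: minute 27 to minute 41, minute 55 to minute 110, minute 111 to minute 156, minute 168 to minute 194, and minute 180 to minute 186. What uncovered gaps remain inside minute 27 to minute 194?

After merging, the occupied span is minute 27 to minute 41, minute 55 to minute 110, minute 111 to minute 156, minute 168 to minute 194.
Uncovered inside minute 27 to minute 194: minute 41 to minute 55, minute 110 to minute 111, minute 156 to minute 168.

minute 41 to minute 55, minute 110 to minute 111, minute 156 to minute 168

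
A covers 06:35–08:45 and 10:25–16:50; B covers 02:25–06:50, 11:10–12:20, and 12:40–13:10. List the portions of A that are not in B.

06:50-08:45, 10:25-11:10, 12:20-12:40, 13:10-16:50

06:35-08:45 with B removed leaves 06:50-08:45.
10:25-16:50 with B removed leaves 10:25-11:10, 12:20-12:40, 13:10-16:50.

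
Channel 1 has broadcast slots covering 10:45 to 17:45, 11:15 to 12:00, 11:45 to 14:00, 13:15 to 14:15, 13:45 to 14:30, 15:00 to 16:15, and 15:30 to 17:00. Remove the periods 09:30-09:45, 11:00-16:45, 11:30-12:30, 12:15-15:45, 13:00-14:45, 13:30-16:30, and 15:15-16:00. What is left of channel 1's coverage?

First set merges to 10:45–17:45.
Second set merges to 09:30–09:45, 11:00–16:45.
10:45–17:45 \ B = 10:45–11:00, 16:45–17:45.

10:45–11:00, 16:45–17:45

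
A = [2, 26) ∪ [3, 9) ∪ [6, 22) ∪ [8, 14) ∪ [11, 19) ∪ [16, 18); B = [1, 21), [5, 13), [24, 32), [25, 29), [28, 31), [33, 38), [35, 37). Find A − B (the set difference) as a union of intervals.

First set merges to [2, 26).
Second set merges to [1, 21), [24, 32), [33, 38).
[2, 26) \ B = [21, 24).

[21, 24)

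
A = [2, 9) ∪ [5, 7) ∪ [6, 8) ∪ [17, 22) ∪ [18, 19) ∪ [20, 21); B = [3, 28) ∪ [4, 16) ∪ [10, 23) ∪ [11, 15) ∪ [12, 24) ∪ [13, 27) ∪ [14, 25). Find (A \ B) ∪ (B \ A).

[2, 3) ∪ [9, 17) ∪ [22, 28)

First set merges to [2, 9), [17, 22).
Second set merges to [3, 28).
A but not B: [2, 3).
B but not A: [9, 17), [22, 28).
Combining gives A △ B.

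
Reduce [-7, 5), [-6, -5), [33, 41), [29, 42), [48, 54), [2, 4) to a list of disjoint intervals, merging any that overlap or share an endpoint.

[-7, 5) ∪ [29, 42) ∪ [48, 54)

Sort by start: [-7, 5), [-6, -5), [2, 4), [29, 42), [33, 41), [48, 54).
[-6, -5) overlaps/touches [-7, 5) → extend to [-7, 5).
[2, 4) overlaps/touches [-7, 5) → extend to [-7, 5).
[29, 42) is disjoint → start new block.
[33, 41) overlaps/touches [29, 42) → extend to [29, 42).
[48, 54) is disjoint → start new block.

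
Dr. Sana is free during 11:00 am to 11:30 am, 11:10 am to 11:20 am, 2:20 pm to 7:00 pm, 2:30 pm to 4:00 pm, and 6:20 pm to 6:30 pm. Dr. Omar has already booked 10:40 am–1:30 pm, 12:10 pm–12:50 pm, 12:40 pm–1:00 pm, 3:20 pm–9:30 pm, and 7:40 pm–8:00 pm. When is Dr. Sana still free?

Merge the first list: 11:00 am-11:30 am, 2:20 pm-7:00 pm.
Merge the second list: 10:40 am-1:30 pm, 3:20 pm-9:30 pm.
11:00 am-11:30 am: entirely removed.
2:20 pm-7:00 pm \ B = 2:20 pm-3:20 pm.

2:20 pm-3:20 pm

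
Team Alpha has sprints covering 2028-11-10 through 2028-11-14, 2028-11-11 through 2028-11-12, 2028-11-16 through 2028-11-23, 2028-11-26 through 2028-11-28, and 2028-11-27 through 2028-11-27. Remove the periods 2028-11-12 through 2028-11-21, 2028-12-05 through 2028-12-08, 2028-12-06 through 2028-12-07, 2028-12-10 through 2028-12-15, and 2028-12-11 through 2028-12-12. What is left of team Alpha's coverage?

2028-11-10 through 2028-11-11, 2028-11-22 through 2028-11-23, 2028-11-26 through 2028-11-28

A, merged: 2028-11-10 through 2028-11-14, 2028-11-16 through 2028-11-23, 2028-11-26 through 2028-11-28.
B, merged: 2028-11-12 through 2028-11-21, 2028-12-05 through 2028-12-08, 2028-12-10 through 2028-12-15.
2028-11-10 through 2028-11-14 minus B → 2028-11-10 through 2028-11-11.
2028-11-16 through 2028-11-23 minus B → 2028-11-22 through 2028-11-23.
2028-11-26 through 2028-11-28: no B overlap → unchanged.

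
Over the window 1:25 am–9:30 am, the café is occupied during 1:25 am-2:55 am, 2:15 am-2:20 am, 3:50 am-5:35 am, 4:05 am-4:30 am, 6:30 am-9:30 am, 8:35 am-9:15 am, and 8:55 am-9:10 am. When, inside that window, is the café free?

After merging, the occupied span is 1:25 am-2:55 am, 3:50 am-5:35 am, 6:30 am-9:30 am.
Uncovered inside 1:25 am-9:30 am: 2:55 am-3:50 am, 5:35 am-6:30 am.

2:55 am-3:50 am, 5:35 am-6:30 am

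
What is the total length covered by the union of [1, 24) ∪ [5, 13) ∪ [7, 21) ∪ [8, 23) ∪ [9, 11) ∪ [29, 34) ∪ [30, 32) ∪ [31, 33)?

28

Merged: [1, 24), [29, 34).
Lengths: 23 + 5 = 28.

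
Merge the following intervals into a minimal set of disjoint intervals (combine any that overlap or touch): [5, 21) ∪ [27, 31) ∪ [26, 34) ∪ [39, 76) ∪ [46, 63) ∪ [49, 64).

Sort by start: [5, 21), [26, 34), [27, 31), [39, 76), [46, 63), [49, 64).
[26, 34) is disjoint → start new block.
[27, 31) overlaps/touches [26, 34) → extend to [26, 34).
[39, 76) is disjoint → start new block.
[46, 63) overlaps/touches [39, 76) → extend to [39, 76).
[49, 64) overlaps/touches [39, 76) → extend to [39, 76).

[5, 21) ∪ [26, 34) ∪ [39, 76)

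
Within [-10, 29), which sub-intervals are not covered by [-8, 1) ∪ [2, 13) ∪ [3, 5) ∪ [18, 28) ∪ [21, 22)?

The merged coverage is [-8, 1), [2, 13), [18, 28).
Complement within [-10, 29): [-10, -8), [1, 2), [13, 18), [28, 29).

[-10, -8) ∪ [1, 2) ∪ [13, 18) ∪ [28, 29)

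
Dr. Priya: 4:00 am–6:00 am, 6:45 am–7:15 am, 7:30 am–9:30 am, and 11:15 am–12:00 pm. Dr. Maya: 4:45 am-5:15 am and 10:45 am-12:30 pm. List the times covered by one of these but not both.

Only in the first: 4:00 am–4:45 am, 5:15 am–6:00 am, 6:45 am–7:15 am, 7:30 am–9:30 am.
Only in the second: 10:45 am–11:15 am, 12:00 pm–12:30 pm.
Together these are the periods covered by exactly one.

4:00 am–4:45 am, 5:15 am–6:00 am, 6:45 am–7:15 am, 7:30 am–9:30 am, 10:45 am–11:15 am, 12:00 pm–12:30 pm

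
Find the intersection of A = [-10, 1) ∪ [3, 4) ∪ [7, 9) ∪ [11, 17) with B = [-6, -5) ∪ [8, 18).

[-10, 1) overlaps B on [-6, -5).
[3, 4) falls entirely outside B.
[7, 9) overlaps B on [8, 9).
[11, 17) overlaps B on [11, 17).

[-6, -5) ∪ [8, 9) ∪ [11, 17)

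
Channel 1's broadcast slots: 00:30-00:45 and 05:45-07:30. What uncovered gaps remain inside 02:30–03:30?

Covered (merged): 00:30–00:45, 05:45–07:30.
Uncovered inside 02:30–03:30: 02:30–03:30.

02:30–03:30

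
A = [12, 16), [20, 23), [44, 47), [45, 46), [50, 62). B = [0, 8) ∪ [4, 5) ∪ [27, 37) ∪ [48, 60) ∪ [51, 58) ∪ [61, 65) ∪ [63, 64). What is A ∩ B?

[50, 60) ∪ [61, 62)

Merge the first list: [12, 16), [20, 23), [44, 47), [50, 62).
Merge the second list: [0, 8), [27, 37), [48, 60), [61, 65).
[12, 16): no overlap with the second set.
[20, 23): no overlap with the second set.
[44, 47): no overlap with the second set.
[50, 62) meets the second set on [50, 60), [61, 62).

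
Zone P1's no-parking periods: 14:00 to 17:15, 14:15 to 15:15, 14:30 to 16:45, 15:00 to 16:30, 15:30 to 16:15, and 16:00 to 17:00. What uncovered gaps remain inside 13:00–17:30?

13:00–14:00, 17:15–17:30

After merging, the occupied span is 14:00–17:15.
Complement within 13:00–17:30: 13:00–14:00, 17:15–17:30.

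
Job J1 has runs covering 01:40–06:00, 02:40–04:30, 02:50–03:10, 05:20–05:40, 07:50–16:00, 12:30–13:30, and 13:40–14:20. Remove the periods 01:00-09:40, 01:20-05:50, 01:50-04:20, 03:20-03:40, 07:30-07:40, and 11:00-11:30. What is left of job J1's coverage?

09:40–11:00, 11:30–16:00

Merge the first list: 01:40–06:00, 07:50–16:00.
Merge the second list: 01:00–09:40, 11:00–11:30.
01:40–06:00: entirely removed.
07:50–16:00 \ B = 09:40–11:00, 11:30–16:00.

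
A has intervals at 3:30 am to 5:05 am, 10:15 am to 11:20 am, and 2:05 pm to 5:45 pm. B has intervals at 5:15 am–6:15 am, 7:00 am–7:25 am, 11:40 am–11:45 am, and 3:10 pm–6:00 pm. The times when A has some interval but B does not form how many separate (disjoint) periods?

A \ B = 3:30 am–5:05 am, 10:15 am–11:20 am, 2:05 pm–3:10 pm.
That is 3 disjoint pieces.

3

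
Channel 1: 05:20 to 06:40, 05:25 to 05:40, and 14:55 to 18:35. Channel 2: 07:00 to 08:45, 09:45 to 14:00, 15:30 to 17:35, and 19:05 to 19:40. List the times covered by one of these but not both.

05:20–06:40, 07:00–08:45, 09:45–14:00, 14:55–15:30, 17:35–18:35, 19:05–19:40

Merge the first list: 05:20–06:40, 14:55–18:35.
A \ B = 05:20–06:40, 14:55–15:30, 17:35–18:35.
B \ A = 07:00–08:45, 09:45–14:00, 19:05–19:40.
Union of the two gives the symmetric difference.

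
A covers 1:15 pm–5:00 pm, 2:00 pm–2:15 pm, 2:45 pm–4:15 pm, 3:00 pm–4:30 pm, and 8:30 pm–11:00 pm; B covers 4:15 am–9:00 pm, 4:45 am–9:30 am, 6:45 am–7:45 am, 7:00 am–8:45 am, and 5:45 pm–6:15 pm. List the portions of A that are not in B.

First set merges to 1:15 pm-5:00 pm, 8:30 pm-11:00 pm.
Second set merges to 4:15 am-9:00 pm.
1:15 pm-5:00 pm lies entirely inside B → drops out.
8:30 pm-11:00 pm with B removed leaves 9:00 pm-11:00 pm.

9:00 pm-11:00 pm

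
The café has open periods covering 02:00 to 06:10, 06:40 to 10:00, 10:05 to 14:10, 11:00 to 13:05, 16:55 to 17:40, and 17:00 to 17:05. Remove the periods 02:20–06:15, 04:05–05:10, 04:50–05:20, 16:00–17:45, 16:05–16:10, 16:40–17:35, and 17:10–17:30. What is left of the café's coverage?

Merge the first list: 02:00-06:10, 06:40-10:00, 10:05-14:10, 16:55-17:40.
Merge the second list: 02:20-06:15, 16:00-17:45.
02:00-06:10 minus B → 02:00-02:20.
06:40-10:00: no B overlap → unchanged.
10:05-14:10: no B overlap → unchanged.
16:55-17:40: fully covered by B → removed.

02:00-02:20, 06:40-10:00, 10:05-14:10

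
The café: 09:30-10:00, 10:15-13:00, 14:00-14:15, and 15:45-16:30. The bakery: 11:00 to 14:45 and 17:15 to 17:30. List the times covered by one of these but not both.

09:30-10:00, 10:15-11:00, 13:00-14:00, 14:15-14:45, 15:45-16:30, 17:15-17:30

A but not B: 09:30-10:00, 10:15-11:00, 15:45-16:30.
B but not A: 13:00-14:00, 14:15-14:45, 17:15-17:30.
Combining gives A △ B.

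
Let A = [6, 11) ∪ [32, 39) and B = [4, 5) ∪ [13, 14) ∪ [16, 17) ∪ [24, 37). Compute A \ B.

[6, 11) ∪ [37, 39)

[6, 11): nothing removed.
[32, 39) \ B = [37, 39).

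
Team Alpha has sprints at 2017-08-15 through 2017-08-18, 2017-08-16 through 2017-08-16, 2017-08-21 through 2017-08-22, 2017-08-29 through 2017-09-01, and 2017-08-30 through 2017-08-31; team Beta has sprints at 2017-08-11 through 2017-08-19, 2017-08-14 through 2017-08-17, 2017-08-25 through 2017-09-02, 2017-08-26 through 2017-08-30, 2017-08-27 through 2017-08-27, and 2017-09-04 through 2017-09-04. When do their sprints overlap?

First set merges to 2017-08-15 through 2017-08-18, 2017-08-21 through 2017-08-22, 2017-08-29 through 2017-09-01.
Second set merges to 2017-08-11 through 2017-08-19, 2017-08-25 through 2017-09-02, 2017-09-04 through 2017-09-04.
2017-08-15 through 2017-08-18 meets the second set on 2017-08-15 through 2017-08-18.
2017-08-21 through 2017-08-22: no overlap with the second set.
2017-08-29 through 2017-09-01 meets the second set on 2017-08-29 through 2017-09-01.

2017-08-15 through 2017-08-18, 2017-08-29 through 2017-09-01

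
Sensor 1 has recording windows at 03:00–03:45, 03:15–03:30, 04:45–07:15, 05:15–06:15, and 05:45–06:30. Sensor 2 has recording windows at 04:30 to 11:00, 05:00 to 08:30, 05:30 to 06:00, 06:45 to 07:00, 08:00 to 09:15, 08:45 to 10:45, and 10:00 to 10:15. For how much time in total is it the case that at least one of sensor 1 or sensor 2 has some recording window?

7 h 15 min

Merge the first list: 03:00-03:45, 04:45-07:15.
Merge the second list: 04:30-11:00.
A ∪ B = 03:00-03:45, 04:30-11:00.
Total: 45 min + 6 h 30 min = 7 h 15 min.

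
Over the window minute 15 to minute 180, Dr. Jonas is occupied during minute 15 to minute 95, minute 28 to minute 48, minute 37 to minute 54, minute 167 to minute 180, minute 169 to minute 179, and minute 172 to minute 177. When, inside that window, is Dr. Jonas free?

minute 95 to minute 167

After merging, the occupied span is minute 15 to minute 95, minute 167 to minute 180.
Gaps within minute 15 to minute 180: minute 95 to minute 167.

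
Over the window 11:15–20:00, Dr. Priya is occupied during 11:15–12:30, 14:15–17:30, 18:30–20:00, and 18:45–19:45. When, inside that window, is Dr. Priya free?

The merged coverage is 11:15–12:30, 14:15–17:30, 18:30–20:00.
Gaps within 11:15–20:00: 12:30–14:15, 17:30–18:30.

12:30–14:15, 17:30–18:30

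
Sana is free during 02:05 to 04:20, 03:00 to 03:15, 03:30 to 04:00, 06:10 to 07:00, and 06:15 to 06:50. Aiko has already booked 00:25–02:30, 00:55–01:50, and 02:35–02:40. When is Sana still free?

Merge the first list: 02:05–04:20, 06:10–07:00.
Merge the second list: 00:25–02:30, 02:35–02:40.
02:05–04:20 minus B → 02:30–02:35, 02:40–04:20.
06:10–07:00: no B overlap → unchanged.

02:30–02:35, 02:40–04:20, 06:10–07:00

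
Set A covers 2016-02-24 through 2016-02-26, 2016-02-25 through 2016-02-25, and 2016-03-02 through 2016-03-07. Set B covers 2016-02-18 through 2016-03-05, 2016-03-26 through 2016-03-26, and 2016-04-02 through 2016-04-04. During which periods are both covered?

First set merges to 2016-02-24 through 2016-02-26, 2016-03-02 through 2016-03-07.
2016-02-24 through 2016-02-26 meets the second set on 2016-02-24 through 2016-02-26.
2016-03-02 through 2016-03-07 meets the second set on 2016-03-02 through 2016-03-05.

2016-02-24 through 2016-02-26, 2016-03-02 through 2016-03-05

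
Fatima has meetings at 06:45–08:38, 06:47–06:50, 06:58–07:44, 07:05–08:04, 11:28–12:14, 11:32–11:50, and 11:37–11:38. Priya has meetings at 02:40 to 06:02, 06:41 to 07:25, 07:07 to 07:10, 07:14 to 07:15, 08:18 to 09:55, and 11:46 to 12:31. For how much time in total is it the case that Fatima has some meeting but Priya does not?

1 h 11 min

First set merges to 06:45–08:38, 11:28–12:14.
Second set merges to 02:40–06:02, 06:41–07:25, 08:18–09:55, 11:46–12:31.
A \ B = 07:25–08:18, 11:28–11:46.
Total: 53 min + 18 min = 1 h 11 min.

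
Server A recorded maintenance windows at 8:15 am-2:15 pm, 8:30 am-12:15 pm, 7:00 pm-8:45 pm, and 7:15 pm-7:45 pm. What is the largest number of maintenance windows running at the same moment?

Walk the sorted start/end points keeping a running depth.
The depth first hits 2 at 8:30 am.

2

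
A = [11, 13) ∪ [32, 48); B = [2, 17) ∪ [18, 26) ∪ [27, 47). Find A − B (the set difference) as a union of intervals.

[47, 48)

[11, 13): entirely removed.
[32, 48) \ B = [47, 48).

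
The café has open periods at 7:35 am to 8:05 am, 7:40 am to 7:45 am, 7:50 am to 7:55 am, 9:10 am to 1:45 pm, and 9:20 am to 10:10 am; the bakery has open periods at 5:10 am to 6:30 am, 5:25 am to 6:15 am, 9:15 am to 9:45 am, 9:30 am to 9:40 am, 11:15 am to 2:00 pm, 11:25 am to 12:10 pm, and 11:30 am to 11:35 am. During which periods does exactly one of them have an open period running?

5:10 am-6:30 am, 7:35 am-8:05 am, 9:10 am-9:15 am, 9:45 am-11:15 am, 1:45 pm-2:00 pm

Merge the first list: 7:35 am-8:05 am, 9:10 am-1:45 pm.
Merge the second list: 5:10 am-6:30 am, 9:15 am-9:45 am, 11:15 am-2:00 pm.
A \ B = 7:35 am-8:05 am, 9:10 am-9:15 am, 9:45 am-11:15 am.
B \ A = 5:10 am-6:30 am, 1:45 pm-2:00 pm.
Union of the two gives the symmetric difference.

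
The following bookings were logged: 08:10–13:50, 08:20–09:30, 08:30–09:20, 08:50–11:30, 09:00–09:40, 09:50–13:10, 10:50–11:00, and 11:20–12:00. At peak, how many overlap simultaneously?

Sweep endpoints in order; track running count of active intervals.
Peak of 5 reached at 09:00.

5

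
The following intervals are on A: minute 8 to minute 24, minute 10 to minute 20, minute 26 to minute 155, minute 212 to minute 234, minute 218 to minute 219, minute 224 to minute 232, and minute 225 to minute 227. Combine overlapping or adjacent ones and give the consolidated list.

minute 8 to minute 24, minute 26 to minute 155, minute 212 to minute 234

minute 10 to minute 20 overlaps/touches minute 8 to minute 24 → extend to minute 8 to minute 24.
minute 26 to minute 155 is disjoint → start new block.
minute 212 to minute 234 is disjoint → start new block.
minute 218 to minute 219 overlaps/touches minute 212 to minute 234 → extend to minute 212 to minute 234.
minute 224 to minute 232 overlaps/touches minute 212 to minute 234 → extend to minute 212 to minute 234.
minute 225 to minute 227 overlaps/touches minute 212 to minute 234 → extend to minute 212 to minute 234.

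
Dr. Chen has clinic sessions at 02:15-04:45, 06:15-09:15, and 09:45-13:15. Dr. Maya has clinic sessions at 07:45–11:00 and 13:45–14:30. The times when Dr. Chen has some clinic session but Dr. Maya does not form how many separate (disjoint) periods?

A \ B = 02:15-04:45, 06:15-07:45, 11:00-13:15.
That is 3 disjoint pieces.

3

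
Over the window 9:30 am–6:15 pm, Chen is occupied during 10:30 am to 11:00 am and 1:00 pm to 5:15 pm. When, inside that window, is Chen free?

9:30 am–10:30 am, 11:00 am–1:00 pm, 5:15 pm–6:15 pm

Covered (merged): 10:30 am–11:00 am, 1:00 pm–5:15 pm.
Gaps within 9:30 am–6:15 pm: 9:30 am–10:30 am, 11:00 am–1:00 pm, 5:15 pm–6:15 pm.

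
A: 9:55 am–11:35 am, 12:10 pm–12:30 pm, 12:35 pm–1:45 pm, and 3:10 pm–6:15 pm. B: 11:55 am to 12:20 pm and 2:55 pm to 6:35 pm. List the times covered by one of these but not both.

9:55 am–11:35 am, 11:55 am–12:10 pm, 12:20 pm–12:30 pm, 12:35 pm–1:45 pm, 2:55 pm–3:10 pm, 6:15 pm–6:35 pm

A \ B = 9:55 am–11:35 am, 12:20 pm–12:30 pm, 12:35 pm–1:45 pm.
B \ A = 11:55 am–12:10 pm, 2:55 pm–3:10 pm, 6:15 pm–6:35 pm.
Union of the two gives the symmetric difference.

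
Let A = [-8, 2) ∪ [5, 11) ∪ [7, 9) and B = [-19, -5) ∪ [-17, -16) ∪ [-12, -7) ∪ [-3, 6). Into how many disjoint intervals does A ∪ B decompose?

1

First set merges to [-8, 2), [5, 11).
Second set merges to [-19, -5), [-3, 6).
A ∪ B = [-19, 11).
That is 1 disjoint piece.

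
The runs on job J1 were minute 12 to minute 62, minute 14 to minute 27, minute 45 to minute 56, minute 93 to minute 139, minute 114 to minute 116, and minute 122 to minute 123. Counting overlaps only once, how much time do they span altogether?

Merged: minute 12 to minute 62, minute 93 to minute 139.
Lengths: 50 minutes + 46 minutes = 96 minutes.

96 minutes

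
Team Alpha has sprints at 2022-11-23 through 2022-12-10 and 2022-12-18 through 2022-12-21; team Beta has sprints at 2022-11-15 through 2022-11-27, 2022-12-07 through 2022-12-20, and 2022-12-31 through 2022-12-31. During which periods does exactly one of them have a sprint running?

A but not B: 2022-11-28 through 2022-12-06, 2022-12-21 through 2022-12-21.
B but not A: 2022-11-15 through 2022-11-22, 2022-12-11 through 2022-12-17, 2022-12-31 through 2022-12-31.
Combining gives A △ B.

2022-11-15 through 2022-11-22, 2022-11-28 through 2022-12-06, 2022-12-11 through 2022-12-17, 2022-12-21 through 2022-12-21, 2022-12-31 through 2022-12-31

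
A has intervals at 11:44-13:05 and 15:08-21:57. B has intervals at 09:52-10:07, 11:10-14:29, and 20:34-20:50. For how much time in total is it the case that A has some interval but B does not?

6 h 33 min

A \ B = 15:08–20:34, 20:50–21:57.
Total: 5 h 26 min + 1 h 7 min = 6 h 33 min.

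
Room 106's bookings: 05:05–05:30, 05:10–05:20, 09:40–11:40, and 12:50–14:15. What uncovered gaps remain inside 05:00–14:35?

05:00–05:05, 05:30–09:40, 11:40–12:50, 14:15–14:35

After merging, the occupied span is 05:05–05:30, 09:40–11:40, 12:50–14:15.
Gaps within 05:00–14:35: 05:00–05:05, 05:30–09:40, 11:40–12:50, 14:15–14:35.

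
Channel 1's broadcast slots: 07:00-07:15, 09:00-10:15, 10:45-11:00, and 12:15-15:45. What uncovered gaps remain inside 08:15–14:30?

The merged coverage is 07:00–07:15, 09:00–10:15, 10:45–11:00, 12:15–15:45.
Uncovered inside 08:15–14:30: 08:15–09:00, 10:15–10:45, 11:00–12:15.

08:15–09:00, 10:15–10:45, 11:00–12:15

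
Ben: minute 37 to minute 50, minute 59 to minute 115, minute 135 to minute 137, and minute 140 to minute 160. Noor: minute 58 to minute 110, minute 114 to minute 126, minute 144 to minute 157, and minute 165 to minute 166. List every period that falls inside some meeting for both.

minute 59 to minute 110, minute 114 to minute 115, minute 144 to minute 157

minute 37 to minute 50 meets no B interval.
minute 59 to minute 115 ∩ B → minute 59 to minute 110, minute 114 to minute 115.
minute 135 to minute 137 meets no B interval.
minute 140 to minute 160 ∩ B → minute 144 to minute 157.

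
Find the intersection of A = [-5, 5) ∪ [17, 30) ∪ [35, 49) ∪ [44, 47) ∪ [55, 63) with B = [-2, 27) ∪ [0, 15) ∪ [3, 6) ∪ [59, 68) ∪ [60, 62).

[-2, 5) ∪ [17, 27) ∪ [59, 63)

Merge the first list: [-5, 5), [17, 30), [35, 49), [55, 63).
Merge the second list: [-2, 27), [59, 68).
[-5, 5) overlaps B on [-2, 5).
[17, 30) overlaps B on [17, 27).
[35, 49) falls entirely outside B.
[55, 63) overlaps B on [59, 63).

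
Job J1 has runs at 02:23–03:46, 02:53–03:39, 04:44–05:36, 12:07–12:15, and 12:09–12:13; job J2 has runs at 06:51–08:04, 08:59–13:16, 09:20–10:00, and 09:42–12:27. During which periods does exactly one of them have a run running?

Merge the first list: 02:23–03:46, 04:44–05:36, 12:07–12:15.
Merge the second list: 06:51–08:04, 08:59–13:16.
A \ B = 02:23–03:46, 04:44–05:36.
B \ A = 06:51–08:04, 08:59–12:07, 12:15–13:16.
Union of the two gives the symmetric difference.

02:23–03:46, 04:44–05:36, 06:51–08:04, 08:59–12:07, 12:15–13:16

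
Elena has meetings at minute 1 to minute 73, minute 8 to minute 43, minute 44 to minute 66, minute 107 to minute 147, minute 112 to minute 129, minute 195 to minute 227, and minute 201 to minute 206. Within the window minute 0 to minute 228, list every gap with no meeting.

minute 0 to minute 1, minute 73 to minute 107, minute 147 to minute 195, minute 227 to minute 228

Covered (merged): minute 1 to minute 73, minute 107 to minute 147, minute 195 to minute 227.
Uncovered inside minute 0 to minute 228: minute 0 to minute 1, minute 73 to minute 107, minute 147 to minute 195, minute 227 to minute 228.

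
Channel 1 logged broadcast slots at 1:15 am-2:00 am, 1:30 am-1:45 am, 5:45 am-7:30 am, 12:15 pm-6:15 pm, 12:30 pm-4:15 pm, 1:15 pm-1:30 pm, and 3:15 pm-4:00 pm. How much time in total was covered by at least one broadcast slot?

Merged: 1:15 am–2:00 am, 5:45 am–7:30 am, 12:15 pm–6:15 pm.
Lengths: 45 min + 1 h 45 min + 6 h = 8 h 30 min.

8 h 30 min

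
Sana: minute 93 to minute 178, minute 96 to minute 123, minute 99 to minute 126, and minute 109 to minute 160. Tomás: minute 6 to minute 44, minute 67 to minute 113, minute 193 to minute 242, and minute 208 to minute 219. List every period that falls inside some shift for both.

minute 93 to minute 113

Merge the first list: minute 93 to minute 178.
Merge the second list: minute 6 to minute 44, minute 67 to minute 113, minute 193 to minute 242.
minute 93 to minute 178 overlaps B on minute 93 to minute 113.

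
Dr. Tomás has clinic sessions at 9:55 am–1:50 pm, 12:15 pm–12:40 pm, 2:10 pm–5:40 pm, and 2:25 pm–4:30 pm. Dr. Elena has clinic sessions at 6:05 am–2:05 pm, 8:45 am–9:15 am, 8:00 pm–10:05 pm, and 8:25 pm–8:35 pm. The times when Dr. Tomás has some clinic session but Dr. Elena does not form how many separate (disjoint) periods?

1

First set merges to 9:55 am–1:50 pm, 2:10 pm–5:40 pm.
Second set merges to 6:05 am–2:05 pm, 8:00 pm–10:05 pm.
A \ B = 2:10 pm–5:40 pm.
That is 1 disjoint piece.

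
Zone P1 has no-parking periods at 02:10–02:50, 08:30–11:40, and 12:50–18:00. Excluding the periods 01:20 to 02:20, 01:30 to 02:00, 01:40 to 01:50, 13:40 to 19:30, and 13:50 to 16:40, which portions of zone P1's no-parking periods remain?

02:20–02:50, 08:30–11:40, 12:50–13:40

B, merged: 01:20–02:20, 13:40–19:30.
02:10–02:50 \ B = 02:20–02:50.
08:30–11:40: nothing removed.
12:50–18:00 \ B = 12:50–13:40.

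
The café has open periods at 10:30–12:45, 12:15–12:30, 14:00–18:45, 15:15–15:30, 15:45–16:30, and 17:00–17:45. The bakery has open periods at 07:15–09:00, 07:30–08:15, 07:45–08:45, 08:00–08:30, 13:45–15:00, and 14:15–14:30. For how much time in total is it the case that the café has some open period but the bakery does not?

A, merged: 10:30-12:45, 14:00-18:45.
B, merged: 07:15-09:00, 13:45-15:00.
A \ B = 10:30-12:45, 15:00-18:45.
Total: 2 h 15 min + 3 h 45 min = 6 h.

6 h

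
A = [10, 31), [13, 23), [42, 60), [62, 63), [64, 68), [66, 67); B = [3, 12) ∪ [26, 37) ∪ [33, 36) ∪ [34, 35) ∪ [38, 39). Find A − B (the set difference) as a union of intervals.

A, merged: [10, 31), [42, 60), [62, 63), [64, 68).
B, merged: [3, 12), [26, 37), [38, 39).
[10, 31) with B removed leaves [12, 26).
[42, 60) is untouched.
[62, 63) is untouched.
[64, 68) is untouched.

[12, 26) ∪ [42, 60) ∪ [62, 63) ∪ [64, 68)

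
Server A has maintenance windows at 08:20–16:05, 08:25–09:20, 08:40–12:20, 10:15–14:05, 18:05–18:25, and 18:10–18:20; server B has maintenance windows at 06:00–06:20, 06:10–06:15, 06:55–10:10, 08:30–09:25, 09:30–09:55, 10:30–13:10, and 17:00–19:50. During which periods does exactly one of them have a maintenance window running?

06:00–06:20, 06:55–08:20, 10:10–10:30, 13:10–16:05, 17:00–18:05, 18:25–19:50

A, merged: 08:20–16:05, 18:05–18:25.
B, merged: 06:00–06:20, 06:55–10:10, 10:30–13:10, 17:00–19:50.
Only in the first: 10:10–10:30, 13:10–16:05.
Only in the second: 06:00–06:20, 06:55–08:20, 17:00–18:05, 18:25–19:50.
Together these are the periods covered by exactly one.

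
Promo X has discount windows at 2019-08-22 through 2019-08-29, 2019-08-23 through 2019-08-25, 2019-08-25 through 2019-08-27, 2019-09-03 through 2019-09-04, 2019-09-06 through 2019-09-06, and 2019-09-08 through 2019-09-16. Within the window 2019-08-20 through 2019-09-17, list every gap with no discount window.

Covered (merged): 2019-08-22 through 2019-08-29, 2019-09-03 through 2019-09-04, 2019-09-06 through 2019-09-06, 2019-09-08 through 2019-09-16.
Uncovered inside 2019-08-20 through 2019-09-17: 2019-08-20 through 2019-08-21, 2019-08-30 through 2019-09-02, 2019-09-05 through 2019-09-05, 2019-09-07 through 2019-09-07, 2019-09-17 through 2019-09-17.

2019-08-20 through 2019-08-21, 2019-08-30 through 2019-09-02, 2019-09-05 through 2019-09-05, 2019-09-07 through 2019-09-07, 2019-09-17 through 2019-09-17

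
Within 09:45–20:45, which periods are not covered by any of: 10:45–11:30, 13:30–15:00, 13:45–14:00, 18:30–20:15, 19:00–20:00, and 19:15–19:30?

Covered (merged): 10:45–11:30, 13:30–15:00, 18:30–20:15.
Gaps within 09:45–20:45: 09:45–10:45, 11:30–13:30, 15:00–18:30, 20:15–20:45.

09:45–10:45, 11:30–13:30, 15:00–18:30, 20:15–20:45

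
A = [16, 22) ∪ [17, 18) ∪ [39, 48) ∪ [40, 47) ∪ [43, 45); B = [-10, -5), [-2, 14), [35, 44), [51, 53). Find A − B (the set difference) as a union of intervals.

[16, 22) ∪ [44, 48)

First set merges to [16, 22), [39, 48).
[16, 22): nothing removed.
[39, 48) \ B = [44, 48).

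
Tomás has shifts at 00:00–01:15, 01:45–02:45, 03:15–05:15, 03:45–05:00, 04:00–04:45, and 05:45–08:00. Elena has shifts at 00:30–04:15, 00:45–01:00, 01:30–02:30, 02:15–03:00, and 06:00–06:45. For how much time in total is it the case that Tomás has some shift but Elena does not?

3 h

First set merges to 00:00-01:15, 01:45-02:45, 03:15-05:15, 05:45-08:00.
Second set merges to 00:30-04:15, 06:00-06:45.
A \ B = 00:00-00:30, 04:15-05:15, 05:45-06:00, 06:45-08:00.
Total: 30 min + 1 h + 15 min + 1 h 15 min = 3 h.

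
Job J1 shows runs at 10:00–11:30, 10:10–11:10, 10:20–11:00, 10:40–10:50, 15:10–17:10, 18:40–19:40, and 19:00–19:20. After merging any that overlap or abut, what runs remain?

10:10–11:10 overlaps/touches 10:00–11:30 → extend to 10:00–11:30.
10:20–11:00 overlaps/touches 10:00–11:30 → extend to 10:00–11:30.
10:40–10:50 overlaps/touches 10:00–11:30 → extend to 10:00–11:30.
15:10–17:10 is disjoint → start new block.
18:40–19:40 is disjoint → start new block.
19:00–19:20 overlaps/touches 18:40–19:40 → extend to 18:40–19:40.

10:00–11:30, 15:10–17:10, 18:40–19:40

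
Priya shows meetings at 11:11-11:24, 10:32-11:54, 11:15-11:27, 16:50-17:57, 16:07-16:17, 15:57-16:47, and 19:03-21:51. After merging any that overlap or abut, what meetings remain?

10:32-11:54, 15:57-16:47, 16:50-17:57, 19:03-21:51

Sort by start: 10:32-11:54, 11:11-11:24, 11:15-11:27, 15:57-16:47, 16:07-16:17, 16:50-17:57, 19:03-21:51.
11:11-11:24 overlaps/touches 10:32-11:54 → extend to 10:32-11:54.
11:15-11:27 overlaps/touches 10:32-11:54 → extend to 10:32-11:54.
15:57-16:47 is disjoint → start new block.
16:07-16:17 overlaps/touches 15:57-16:47 → extend to 15:57-16:47.
16:50-17:57 is disjoint → start new block.
19:03-21:51 is disjoint → start new block.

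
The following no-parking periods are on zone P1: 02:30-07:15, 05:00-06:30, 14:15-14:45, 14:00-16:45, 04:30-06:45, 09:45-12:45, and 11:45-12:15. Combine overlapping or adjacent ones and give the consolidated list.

02:30–07:15, 09:45–12:45, 14:00–16:45

Sort by start: 02:30–07:15, 04:30–06:45, 05:00–06:30, 09:45–12:45, 11:45–12:15, 14:00–16:45, 14:15–14:45.
04:30–06:45 overlaps/touches 02:30–07:15 → extend to 02:30–07:15.
05:00–06:30 overlaps/touches 02:30–07:15 → extend to 02:30–07:15.
09:45–12:45 is disjoint → start new block.
11:45–12:15 overlaps/touches 09:45–12:45 → extend to 09:45–12:45.
14:00–16:45 is disjoint → start new block.
14:15–14:45 overlaps/touches 14:00–16:45 → extend to 14:00–16:45.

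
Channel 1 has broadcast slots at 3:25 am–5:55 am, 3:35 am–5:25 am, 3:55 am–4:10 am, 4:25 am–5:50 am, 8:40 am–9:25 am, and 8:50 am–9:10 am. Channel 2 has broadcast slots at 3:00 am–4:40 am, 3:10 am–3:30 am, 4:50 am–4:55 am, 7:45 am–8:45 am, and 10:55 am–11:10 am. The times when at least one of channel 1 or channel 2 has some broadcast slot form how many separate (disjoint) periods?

3

First set merges to 3:25 am-5:55 am, 8:40 am-9:25 am.
Second set merges to 3:00 am-4:40 am, 4:50 am-4:55 am, 7:45 am-8:45 am, 10:55 am-11:10 am.
A ∪ B = 3:00 am-5:55 am, 7:45 am-9:25 am, 10:55 am-11:10 am.
That is 3 disjoint pieces.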